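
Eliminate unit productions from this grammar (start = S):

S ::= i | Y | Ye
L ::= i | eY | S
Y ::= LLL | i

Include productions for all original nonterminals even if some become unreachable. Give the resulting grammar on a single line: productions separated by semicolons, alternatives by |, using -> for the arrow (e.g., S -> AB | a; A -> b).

Unit productions: L->S, S->Y.
Unit pairs (A ⇒* B via units): (L,S), (L,Y), (S,Y).
S: inherits non-unit rules of {S, Y} → LLL | Ye | i.
L: inherits non-unit rules of {L, S, Y} → LLL | Ye | eY | i.
Y: inherits non-unit rules of {Y} → LLL | i.

S -> i | Ye | LLL; L -> i | Ye | eY | LLL; Y -> i | LLL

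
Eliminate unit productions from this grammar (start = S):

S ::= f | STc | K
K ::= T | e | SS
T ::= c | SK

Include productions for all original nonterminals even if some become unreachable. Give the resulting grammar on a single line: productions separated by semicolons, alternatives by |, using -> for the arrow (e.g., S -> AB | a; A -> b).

Unit productions: K->T, S->K.
Unit pairs (A ⇒* B via units): (K,T), (S,K), (S,T).
S: inherits non-unit rules of {K, S, T} → SK | SS | STc | c | e | f.
K: inherits non-unit rules of {K, T} → SK | SS | c | e.
T: inherits non-unit rules of {T} → SK | c.

S -> c | e | f | SK | SS | STc; K -> c | e | SK | SS; T -> c | SK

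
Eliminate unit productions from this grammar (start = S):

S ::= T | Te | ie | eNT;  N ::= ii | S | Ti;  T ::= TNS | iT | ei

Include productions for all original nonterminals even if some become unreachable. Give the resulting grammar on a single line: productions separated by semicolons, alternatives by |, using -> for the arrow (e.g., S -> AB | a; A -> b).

S -> Te | ei | iT | ie | TNS | eNT; N -> Te | Ti | ei | iT | ie | ii | TNS | eNT; T -> ei | iT | TNS

Unit productions: N->S, S->T.
Unit pairs (A ⇒* B via units): (N,S), (N,T), (S,T).
S: inherits non-unit rules of {S, T} → TNS | Te | eNT | ei | iT | ie.
N: inherits non-unit rules of {N, S, T} → TNS | Te | Ti | eNT | ei | iT | ie | ii.
T: inherits non-unit rules of {T} → TNS | ei | iT.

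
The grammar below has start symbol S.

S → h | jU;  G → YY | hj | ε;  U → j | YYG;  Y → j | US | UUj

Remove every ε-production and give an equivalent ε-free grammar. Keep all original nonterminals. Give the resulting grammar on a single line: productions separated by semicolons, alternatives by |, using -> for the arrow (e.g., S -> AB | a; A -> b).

S -> h | jU; G -> YY | hj; U -> j | YY | YYG; Y -> j | US | UUj

Nullable set: {G}.
Drop G -> ε.
U -> YYG: G nullable, giving YY | YYG.
Unchanged (no nullable symbols): S -> h; S -> jU; G -> YY; G -> hj; U -> j; Y -> US; Y -> UUj; Y -> j.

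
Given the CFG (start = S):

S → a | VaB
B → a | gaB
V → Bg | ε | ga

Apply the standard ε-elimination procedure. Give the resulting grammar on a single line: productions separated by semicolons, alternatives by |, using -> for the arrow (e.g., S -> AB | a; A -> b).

S -> a | aB | VaB; B -> a | gaB; V -> Bg | ga

Nullable set: {V}.
S -> VaB: V nullable, giving VaB | aB.
Drop V -> ε.
Unchanged (no nullable symbols): S -> a; B -> a; B -> gaB; V -> Bg; V -> ga.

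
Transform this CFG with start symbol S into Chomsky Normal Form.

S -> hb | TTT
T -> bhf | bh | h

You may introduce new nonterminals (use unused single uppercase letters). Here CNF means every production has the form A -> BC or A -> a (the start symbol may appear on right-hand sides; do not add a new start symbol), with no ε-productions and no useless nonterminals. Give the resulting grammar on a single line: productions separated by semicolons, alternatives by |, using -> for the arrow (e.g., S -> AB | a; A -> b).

No ε-productions.
No unit productions to eliminate.
TERM: introduce B -> b, C -> f, A -> h and substitute in every rule of length ≥2.
BIN: S -> TTT becomes S -> TD, D -> TT; T -> BAC becomes T -> BE, E -> AC.

S -> AB | TD; A -> h; B -> b; C -> f; D -> TT; E -> AC; T -> h | BA | BE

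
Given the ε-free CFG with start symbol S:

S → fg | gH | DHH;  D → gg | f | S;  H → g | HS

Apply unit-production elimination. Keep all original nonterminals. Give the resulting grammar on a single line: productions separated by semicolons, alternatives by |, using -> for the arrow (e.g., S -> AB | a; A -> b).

S -> fg | gH | DHH; D -> f | fg | gH | gg | DHH; H -> g | HS

Unit productions: D->S.
Unit pairs (A ⇒* B via units): (D,S).
S: inherits non-unit rules of {S} → DHH | fg | gH.
D: inherits non-unit rules of {D, S} → DHH | f | fg | gH | gg.
H: inherits non-unit rules of {H} → HS | g.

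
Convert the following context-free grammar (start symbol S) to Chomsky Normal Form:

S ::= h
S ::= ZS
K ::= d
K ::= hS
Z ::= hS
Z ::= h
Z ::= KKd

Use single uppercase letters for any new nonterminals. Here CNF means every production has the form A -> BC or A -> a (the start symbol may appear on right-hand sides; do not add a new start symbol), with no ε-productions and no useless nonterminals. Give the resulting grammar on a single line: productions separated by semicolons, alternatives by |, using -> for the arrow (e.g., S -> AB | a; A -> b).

S -> h | ZS; A -> h; B -> d; C -> KB; K -> d | AS; Z -> h | AS | KC

No ε-productions.
No unit productions to eliminate.
TERM: introduce B -> d, A -> h and substitute in every rule of length ≥2.
BIN: Z -> KKB becomes Z -> KC, C -> KB.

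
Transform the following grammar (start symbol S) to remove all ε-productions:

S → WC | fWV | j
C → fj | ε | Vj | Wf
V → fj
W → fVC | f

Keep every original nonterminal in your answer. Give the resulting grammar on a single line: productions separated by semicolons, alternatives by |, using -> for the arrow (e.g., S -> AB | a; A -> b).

S -> W | j | WC | fWV; C -> Vj | Wf | fj; V -> fj; W -> f | fV | fVC

Nullable set: {C}.
S -> WC: C nullable, giving W | WC.
Drop C -> ε.
W -> fVC: C nullable, giving fV | fVC.
Unchanged (no nullable symbols): S -> fWV; S -> j; C -> Vj; C -> Wf; C -> fj; V -> fj; W -> f.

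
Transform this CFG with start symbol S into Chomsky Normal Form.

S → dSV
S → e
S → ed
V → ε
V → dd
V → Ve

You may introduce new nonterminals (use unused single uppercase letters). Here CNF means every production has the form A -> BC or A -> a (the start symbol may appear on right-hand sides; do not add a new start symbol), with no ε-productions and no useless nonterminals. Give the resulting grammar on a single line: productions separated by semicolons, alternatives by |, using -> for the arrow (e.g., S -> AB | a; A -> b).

Nullable: {V}; after ε-elimination: S -> e | dS | ed | dSV; V -> e | Ve | dd.
No unit productions to eliminate.
TERM: introduce A -> d, B -> e and substitute in every rule of length ≥2.
BIN: S -> ASV becomes S -> AC, C -> SV.

S -> e | AC | AS | BA; A -> d; B -> e; C -> SV; V -> e | AA | VB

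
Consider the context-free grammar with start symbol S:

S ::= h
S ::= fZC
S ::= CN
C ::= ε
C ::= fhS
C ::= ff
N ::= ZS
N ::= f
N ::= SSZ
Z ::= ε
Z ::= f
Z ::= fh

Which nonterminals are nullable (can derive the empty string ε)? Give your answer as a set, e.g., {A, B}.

{C, Z}

Directly nullable (have an ε-rule): {C, Z}.
Not nullable: N, S — each has a terminal in every rule's right-hand side or depends on a non-nullable symbol.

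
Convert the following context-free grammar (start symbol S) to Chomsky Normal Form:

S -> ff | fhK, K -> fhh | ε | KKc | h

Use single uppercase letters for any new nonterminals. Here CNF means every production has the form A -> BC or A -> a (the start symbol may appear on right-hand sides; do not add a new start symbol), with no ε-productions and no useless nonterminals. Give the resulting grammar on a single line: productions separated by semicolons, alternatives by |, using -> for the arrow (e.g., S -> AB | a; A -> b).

Nullable: {K}; after ε-elimination: S -> ff | fh | fhK; K -> c | h | Kc | KKc | fhh.
No unit productions to eliminate.
TERM: introduce A -> c, B -> f, C -> h and substitute in every rule of length ≥2.
BIN: K -> BCC becomes K -> BD, D -> CC; K -> KKA becomes K -> KE, E -> KA; S -> BCK becomes S -> BF, F -> CK.

S -> BB | BC | BF; A -> c; B -> f; C -> h; D -> CC; E -> KA; F -> CK; K -> c | h | BD | KA | KE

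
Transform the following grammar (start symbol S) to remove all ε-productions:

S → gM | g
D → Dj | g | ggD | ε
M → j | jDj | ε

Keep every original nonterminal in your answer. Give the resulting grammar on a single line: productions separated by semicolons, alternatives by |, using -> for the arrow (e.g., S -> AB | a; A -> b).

S -> g | gM; D -> g | j | Dj | gg | ggD; M -> j | jj | jDj

Nullable set: {D, M}.
S -> gM: M nullable, giving g | gM.
Drop D -> ε.
D -> Dj: D nullable, giving Dj | j.
D -> ggD: D nullable, giving gg | ggD.
Drop M -> ε.
M -> jDj: D nullable, giving jDj | jj.
Unchanged (no nullable symbols): S -> g; D -> g; M -> j.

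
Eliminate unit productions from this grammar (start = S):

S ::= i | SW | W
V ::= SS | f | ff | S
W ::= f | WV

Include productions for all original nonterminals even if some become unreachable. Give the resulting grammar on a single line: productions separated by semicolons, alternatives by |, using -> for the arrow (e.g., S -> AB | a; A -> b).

S -> f | i | SW | WV; V -> f | i | SS | SW | WV | ff; W -> f | WV

Unit productions: S->W, V->S.
Unit pairs (A ⇒* B via units): (S,W), (V,S), (V,W).
S: inherits non-unit rules of {S, W} → SW | WV | f | i.
V: inherits non-unit rules of {S, V, W} → SS | SW | WV | f | ff | i.
W: inherits non-unit rules of {W} → WV | f.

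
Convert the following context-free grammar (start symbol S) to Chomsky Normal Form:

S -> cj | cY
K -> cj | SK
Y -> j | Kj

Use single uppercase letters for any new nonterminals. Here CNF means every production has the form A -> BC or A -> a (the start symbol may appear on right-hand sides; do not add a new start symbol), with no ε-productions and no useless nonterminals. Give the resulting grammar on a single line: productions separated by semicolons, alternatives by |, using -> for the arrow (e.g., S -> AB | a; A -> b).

S -> AB | AY; A -> c; B -> j; K -> AB | SK; Y -> j | KB

No ε-productions.
No unit productions to eliminate.
TERM: introduce A -> c, B -> j and substitute in every rule of length ≥2.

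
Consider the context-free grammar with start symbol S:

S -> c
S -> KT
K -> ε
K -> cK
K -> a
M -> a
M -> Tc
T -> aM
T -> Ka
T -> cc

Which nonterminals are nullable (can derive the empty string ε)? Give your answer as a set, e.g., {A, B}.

{K}

Directly nullable (have an ε-rule): {K}.
Not nullable: M, S, T — each has a terminal in every rule's right-hand side or depends on a non-nullable symbol.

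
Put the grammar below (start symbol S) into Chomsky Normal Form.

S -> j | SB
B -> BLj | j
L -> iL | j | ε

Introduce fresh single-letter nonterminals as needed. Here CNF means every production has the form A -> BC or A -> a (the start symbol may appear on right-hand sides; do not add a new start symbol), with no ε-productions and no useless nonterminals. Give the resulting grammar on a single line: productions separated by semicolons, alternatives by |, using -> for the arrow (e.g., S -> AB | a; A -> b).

S -> j | SB; A -> j; B -> j | BA | BD; C -> i; D -> LA; L -> i | j | CL

Nullable: {L}; after ε-elimination: S -> j | SB; B -> j | Bj | BLj; L -> i | j | iL.
No unit productions to eliminate.
TERM: introduce C -> i, A -> j and substitute in every rule of length ≥2.
BIN: B -> BLA becomes B -> BD, D -> LA.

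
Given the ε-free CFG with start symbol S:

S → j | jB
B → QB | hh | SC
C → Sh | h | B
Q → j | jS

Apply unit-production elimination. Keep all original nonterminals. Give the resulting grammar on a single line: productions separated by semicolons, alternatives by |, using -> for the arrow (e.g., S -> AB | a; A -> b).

Unit productions: C->B.
Unit pairs (A ⇒* B via units): (C,B).
S: inherits non-unit rules of {S} → j | jB.
B: inherits non-unit rules of {B} → QB | SC | hh.
C: inherits non-unit rules of {B, C} → QB | SC | Sh | h | hh.
Q: inherits non-unit rules of {Q} → j | jS.

S -> j | jB; B -> QB | SC | hh; C -> h | QB | SC | Sh | hh; Q -> j | jS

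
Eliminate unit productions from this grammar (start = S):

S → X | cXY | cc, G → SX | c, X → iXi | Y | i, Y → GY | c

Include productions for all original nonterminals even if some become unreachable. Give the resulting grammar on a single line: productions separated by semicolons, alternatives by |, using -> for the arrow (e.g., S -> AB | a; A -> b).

S -> c | i | GY | cc | cXY | iXi; G -> c | SX; X -> c | i | GY | iXi; Y -> c | GY

Unit productions: S->X, X->Y.
Unit pairs (A ⇒* B via units): (S,X), (S,Y), (X,Y).
S: inherits non-unit rules of {S, X, Y} → GY | c | cXY | cc | i | iXi.
G: inherits non-unit rules of {G} → SX | c.
X: inherits non-unit rules of {X, Y} → GY | c | i | iXi.
Y: inherits non-unit rules of {Y} → GY | c.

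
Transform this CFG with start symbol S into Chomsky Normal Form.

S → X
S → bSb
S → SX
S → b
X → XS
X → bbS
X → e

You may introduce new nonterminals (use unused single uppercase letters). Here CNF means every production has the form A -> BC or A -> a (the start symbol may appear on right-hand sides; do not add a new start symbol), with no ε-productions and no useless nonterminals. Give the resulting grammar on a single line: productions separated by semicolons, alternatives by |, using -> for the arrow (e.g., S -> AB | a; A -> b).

No ε-productions.
After unit-elimination: S -> b | e | SX | XS | bSb | bbS; X -> e | XS | bbS.
TERM: introduce A -> b and substitute in every rule of length ≥2.
BIN: S -> AAS becomes S -> AB, B -> AS; S -> ASA becomes S -> AC, C -> SA; X -> AAS becomes X -> AD, D -> AS.

S -> b | e | AB | AC | SX | XS; A -> b; B -> AS; C -> SA; D -> AS; X -> e | AD | XS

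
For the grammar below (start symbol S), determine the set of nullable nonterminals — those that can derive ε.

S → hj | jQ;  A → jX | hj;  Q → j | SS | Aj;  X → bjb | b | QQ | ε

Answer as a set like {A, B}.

Directly nullable (have an ε-rule): {X}.
Not nullable: A, Q, S — each has a terminal in every rule's right-hand side or depends on a non-nullable symbol.

{X}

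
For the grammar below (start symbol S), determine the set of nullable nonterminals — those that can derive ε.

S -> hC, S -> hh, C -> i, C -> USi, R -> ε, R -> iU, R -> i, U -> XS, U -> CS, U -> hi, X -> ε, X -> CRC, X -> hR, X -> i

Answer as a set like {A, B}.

Directly nullable (have an ε-rule): {R, X}.
Not nullable: C, S, U — each has a terminal in every rule's right-hand side or depends on a non-nullable symbol.

{R, X}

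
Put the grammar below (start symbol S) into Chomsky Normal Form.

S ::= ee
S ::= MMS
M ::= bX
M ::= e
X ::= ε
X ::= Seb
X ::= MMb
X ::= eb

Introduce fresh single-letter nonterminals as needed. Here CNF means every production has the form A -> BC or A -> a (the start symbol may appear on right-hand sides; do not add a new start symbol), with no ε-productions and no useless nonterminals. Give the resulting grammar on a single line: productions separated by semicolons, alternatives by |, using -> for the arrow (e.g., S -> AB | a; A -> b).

Nullable: {X}; after ε-elimination: S -> ee | MMS; M -> b | e | bX; X -> eb | MMb | Seb.
No unit productions to eliminate.
TERM: introduce A -> b, B -> e and substitute in every rule of length ≥2.
BIN: S -> MMS becomes S -> MC, C -> MS; X -> MMA becomes X -> MD, D -> MA; X -> SBA becomes X -> SE, E -> BA.

S -> BB | MC; A -> b; B -> e; C -> MS; D -> MA; E -> BA; M -> b | e | AX; X -> BA | MD | SE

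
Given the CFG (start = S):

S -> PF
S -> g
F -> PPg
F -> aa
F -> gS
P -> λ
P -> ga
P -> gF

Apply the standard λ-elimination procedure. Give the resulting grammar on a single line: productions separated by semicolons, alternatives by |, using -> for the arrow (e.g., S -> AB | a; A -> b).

Nullable set: {P}.
S -> PF: P nullable, giving F | PF.
F -> PPg: P, P nullable, giving PPg | Pg | g.
Drop P -> λ.
Unchanged (no nullable symbols): S -> g; F -> aa; F -> gS; P -> gF; P -> ga.

S -> F | g | PF; F -> g | Pg | aa | gS | PPg; P -> gF | ga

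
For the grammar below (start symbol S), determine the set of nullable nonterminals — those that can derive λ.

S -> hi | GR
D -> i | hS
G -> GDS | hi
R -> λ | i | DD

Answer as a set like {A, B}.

{R}

Directly nullable (have an ε-rule): {R}.
Not nullable: D, G, S — each has a terminal in every rule's right-hand side or depends on a non-nullable symbol.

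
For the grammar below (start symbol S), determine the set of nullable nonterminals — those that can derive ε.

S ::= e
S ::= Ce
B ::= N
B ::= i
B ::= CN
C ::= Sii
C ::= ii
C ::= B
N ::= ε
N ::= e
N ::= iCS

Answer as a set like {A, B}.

{B, C, N}

Directly nullable (have an ε-rule): {N}.
B is nullable via B -> N (every symbol on the right is already known nullable).
C is nullable via C -> B (every symbol on the right is already known nullable).
Not nullable: S — each has a terminal in every rule's right-hand side or depends on a non-nullable symbol.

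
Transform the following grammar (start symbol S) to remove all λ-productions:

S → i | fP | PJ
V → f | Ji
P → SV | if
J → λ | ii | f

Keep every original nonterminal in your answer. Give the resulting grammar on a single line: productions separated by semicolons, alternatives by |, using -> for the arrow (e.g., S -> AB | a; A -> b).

S -> P | i | PJ | fP; J -> f | ii; P -> SV | if; V -> f | i | Ji

Nullable set: {J}.
S -> PJ: J nullable, giving P | PJ.
Drop J -> λ.
V -> Ji: J nullable, giving Ji | i.
Unchanged (no nullable symbols): S -> fP; S -> i; J -> f; J -> ii; P -> SV; P -> if; V -> f.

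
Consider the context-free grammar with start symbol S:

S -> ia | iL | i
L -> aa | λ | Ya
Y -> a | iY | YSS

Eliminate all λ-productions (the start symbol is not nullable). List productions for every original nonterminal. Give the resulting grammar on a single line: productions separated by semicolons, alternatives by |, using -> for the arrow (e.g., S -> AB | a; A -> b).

S -> i | iL | ia; L -> Ya | aa; Y -> a | iY | YSS

Nullable set: {L}.
S -> iL: L nullable, giving i | iL.
Drop L -> λ.
Unchanged (no nullable symbols): S -> i; S -> ia; L -> Ya; L -> aa; Y -> YSS; Y -> a; Y -> iY.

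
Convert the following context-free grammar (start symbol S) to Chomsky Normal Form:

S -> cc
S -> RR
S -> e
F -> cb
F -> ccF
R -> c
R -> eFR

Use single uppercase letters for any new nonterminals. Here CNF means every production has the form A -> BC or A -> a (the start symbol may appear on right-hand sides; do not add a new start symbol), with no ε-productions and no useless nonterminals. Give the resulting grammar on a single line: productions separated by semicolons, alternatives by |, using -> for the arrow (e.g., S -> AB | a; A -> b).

No ε-productions.
No unit productions to eliminate.
TERM: introduce B -> b, A -> c, C -> e and substitute in every rule of length ≥2.
BIN: F -> AAF becomes F -> AD, D -> AF; R -> CFR becomes R -> CE, E -> FR.

S -> e | AA | RR; A -> c; B -> b; C -> e; D -> AF; E -> FR; F -> AB | AD; R -> c | CE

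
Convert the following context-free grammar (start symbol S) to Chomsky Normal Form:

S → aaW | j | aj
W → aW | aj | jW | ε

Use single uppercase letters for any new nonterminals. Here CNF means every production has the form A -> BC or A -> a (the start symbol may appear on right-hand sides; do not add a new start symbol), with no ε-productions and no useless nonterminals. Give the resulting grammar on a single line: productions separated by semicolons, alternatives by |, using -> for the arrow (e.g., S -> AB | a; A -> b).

S -> j | AA | AB | AC; A -> a; B -> j; C -> AW; W -> a | j | AB | AW | BW

Nullable: {W}; after ε-elimination: S -> j | aa | aj | aaW; W -> a | j | aW | aj | jW.
No unit productions to eliminate.
TERM: introduce A -> a, B -> j and substitute in every rule of length ≥2.
BIN: S -> AAW becomes S -> AC, C -> AW.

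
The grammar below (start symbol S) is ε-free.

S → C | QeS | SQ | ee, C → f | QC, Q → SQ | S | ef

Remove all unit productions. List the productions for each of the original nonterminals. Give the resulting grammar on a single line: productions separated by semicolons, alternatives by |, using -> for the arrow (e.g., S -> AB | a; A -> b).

S -> f | QC | SQ | ee | QeS; C -> f | QC; Q -> f | QC | SQ | ee | ef | QeS

Unit productions: Q->S, S->C.
Unit pairs (A ⇒* B via units): (Q,C), (Q,S), (S,C).
S: inherits non-unit rules of {C, S} → QC | QeS | SQ | ee | f.
C: inherits non-unit rules of {C} → QC | f.
Q: inherits non-unit rules of {C, Q, S} → QC | QeS | SQ | ee | ef | f.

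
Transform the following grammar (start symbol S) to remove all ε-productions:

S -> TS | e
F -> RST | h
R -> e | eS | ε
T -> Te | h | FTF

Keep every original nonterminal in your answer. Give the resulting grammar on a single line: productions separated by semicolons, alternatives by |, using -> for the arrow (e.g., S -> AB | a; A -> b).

S -> e | TS; F -> h | ST | RST; R -> e | eS; T -> h | Te | FTF

Nullable set: {R}.
F -> RST: R nullable, giving RST | ST.
Drop R -> ε.
Unchanged (no nullable symbols): S -> TS; S -> e; F -> h; R -> e; R -> eS; T -> FTF; T -> Te; T -> h.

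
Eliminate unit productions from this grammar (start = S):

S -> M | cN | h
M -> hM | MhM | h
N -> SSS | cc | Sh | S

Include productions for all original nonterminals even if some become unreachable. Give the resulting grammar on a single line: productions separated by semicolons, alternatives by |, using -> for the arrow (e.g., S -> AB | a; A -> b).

S -> h | cN | hM | MhM; M -> h | hM | MhM; N -> h | Sh | cN | cc | hM | MhM | SSS

Unit productions: N->S, S->M.
Unit pairs (A ⇒* B via units): (N,M), (N,S), (S,M).
S: inherits non-unit rules of {M, S} → MhM | cN | h | hM.
M: inherits non-unit rules of {M} → MhM | h | hM.
N: inherits non-unit rules of {M, N, S} → MhM | SSS | Sh | cN | cc | h | hM.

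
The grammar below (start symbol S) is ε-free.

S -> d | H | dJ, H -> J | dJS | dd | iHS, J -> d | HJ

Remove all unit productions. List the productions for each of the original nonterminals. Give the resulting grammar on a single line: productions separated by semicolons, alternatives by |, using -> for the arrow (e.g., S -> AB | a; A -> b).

Unit productions: H->J, S->H.
Unit pairs (A ⇒* B via units): (H,J), (S,H), (S,J).
S: inherits non-unit rules of {H, J, S} → HJ | d | dJ | dJS | dd | iHS.
H: inherits non-unit rules of {H, J} → HJ | d | dJS | dd | iHS.
J: inherits non-unit rules of {J} → HJ | d.

S -> d | HJ | dJ | dd | dJS | iHS; H -> d | HJ | dd | dJS | iHS; J -> d | HJ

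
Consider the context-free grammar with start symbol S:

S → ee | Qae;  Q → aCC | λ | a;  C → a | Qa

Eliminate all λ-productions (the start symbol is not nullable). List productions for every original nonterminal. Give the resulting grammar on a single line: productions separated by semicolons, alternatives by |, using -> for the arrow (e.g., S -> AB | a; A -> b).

S -> ae | ee | Qae; C -> a | Qa; Q -> a | aCC

Nullable set: {Q}.
S -> Qae: Q nullable, giving Qae | ae.
C -> Qa: Q nullable, giving Qa | a.
Drop Q -> λ.
Unchanged (no nullable symbols): S -> ee; C -> a; Q -> a; Q -> aCC.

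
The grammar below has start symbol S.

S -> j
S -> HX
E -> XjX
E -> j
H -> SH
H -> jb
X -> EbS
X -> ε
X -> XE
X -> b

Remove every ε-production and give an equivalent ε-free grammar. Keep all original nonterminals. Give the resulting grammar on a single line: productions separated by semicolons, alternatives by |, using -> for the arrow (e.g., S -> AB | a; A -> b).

S -> H | j | HX; E -> j | Xj | jX | XjX; H -> SH | jb; X -> E | b | XE | EbS

Nullable set: {X}.
S -> HX: X nullable, giving H | HX.
E -> XjX: X, X nullable, giving Xj | XjX | j | jX.
Drop X -> ε.
X -> XE: X nullable, giving E | XE.
Unchanged (no nullable symbols): S -> j; E -> j; H -> SH; H -> jb; X -> EbS; X -> b.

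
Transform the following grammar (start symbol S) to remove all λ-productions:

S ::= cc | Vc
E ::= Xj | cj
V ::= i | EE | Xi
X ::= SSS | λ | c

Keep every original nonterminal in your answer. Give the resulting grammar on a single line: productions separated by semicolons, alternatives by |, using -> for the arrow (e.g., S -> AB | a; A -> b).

S -> Vc | cc; E -> j | Xj | cj; V -> i | EE | Xi; X -> c | SSS

Nullable set: {X}.
E -> Xj: X nullable, giving Xj | j.
V -> Xi: X nullable, giving Xi | i.
Drop X -> λ.
Unchanged (no nullable symbols): S -> Vc; S -> cc; E -> cj; V -> EE; V -> i; X -> SSS; X -> c.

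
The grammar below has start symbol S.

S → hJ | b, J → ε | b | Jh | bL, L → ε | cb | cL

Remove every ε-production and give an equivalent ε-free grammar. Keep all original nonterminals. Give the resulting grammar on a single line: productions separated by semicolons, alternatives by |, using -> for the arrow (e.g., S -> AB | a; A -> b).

Nullable set: {J, L}.
S -> hJ: J nullable, giving h | hJ.
Drop J -> ε.
J -> Jh: J nullable, giving Jh | h.
J -> bL: L nullable, giving b | bL.
Drop L -> ε.
L -> cL: L nullable, giving c | cL.
Unchanged (no nullable symbols): S -> b; J -> b; L -> cb.

S -> b | h | hJ; J -> b | h | Jh | bL; L -> c | cL | cb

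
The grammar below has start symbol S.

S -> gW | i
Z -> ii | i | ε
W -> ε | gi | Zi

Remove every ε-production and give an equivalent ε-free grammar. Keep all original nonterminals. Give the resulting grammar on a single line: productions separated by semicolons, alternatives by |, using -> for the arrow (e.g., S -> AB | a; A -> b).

S -> g | i | gW; W -> i | Zi | gi; Z -> i | ii

Nullable set: {W, Z}.
S -> gW: W nullable, giving g | gW.
Drop W -> ε.
W -> Zi: Z nullable, giving Zi | i.
Drop Z -> ε.
Unchanged (no nullable symbols): S -> i; W -> gi; Z -> i; Z -> ii.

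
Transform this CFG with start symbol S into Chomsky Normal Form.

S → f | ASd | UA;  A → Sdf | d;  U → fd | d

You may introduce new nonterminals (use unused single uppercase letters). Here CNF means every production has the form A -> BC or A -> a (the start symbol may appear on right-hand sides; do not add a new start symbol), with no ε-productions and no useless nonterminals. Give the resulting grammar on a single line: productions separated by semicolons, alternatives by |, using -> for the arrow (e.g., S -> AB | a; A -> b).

S -> f | AE | UA; A -> d | SD; B -> d; C -> f; D -> BC; E -> SB; U -> d | CB

No ε-productions.
No unit productions to eliminate.
TERM: introduce B -> d, C -> f and substitute in every rule of length ≥2.
BIN: A -> SBC becomes A -> SD, D -> BC; S -> ASB becomes S -> AE, E -> SB.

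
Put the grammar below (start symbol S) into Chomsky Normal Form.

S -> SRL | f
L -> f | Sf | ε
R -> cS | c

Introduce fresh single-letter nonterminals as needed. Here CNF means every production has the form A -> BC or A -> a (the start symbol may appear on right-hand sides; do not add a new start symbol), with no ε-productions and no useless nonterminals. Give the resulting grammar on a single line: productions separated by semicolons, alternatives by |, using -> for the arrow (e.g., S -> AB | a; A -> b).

S -> f | SC | SR; A -> f; B -> c; C -> RL; L -> f | SA; R -> c | BS

Nullable: {L}; after ε-elimination: S -> f | SR | SRL; L -> f | Sf; R -> c | cS.
No unit productions to eliminate.
TERM: introduce B -> c, A -> f and substitute in every rule of length ≥2.
BIN: S -> SRL becomes S -> SC, C -> RL.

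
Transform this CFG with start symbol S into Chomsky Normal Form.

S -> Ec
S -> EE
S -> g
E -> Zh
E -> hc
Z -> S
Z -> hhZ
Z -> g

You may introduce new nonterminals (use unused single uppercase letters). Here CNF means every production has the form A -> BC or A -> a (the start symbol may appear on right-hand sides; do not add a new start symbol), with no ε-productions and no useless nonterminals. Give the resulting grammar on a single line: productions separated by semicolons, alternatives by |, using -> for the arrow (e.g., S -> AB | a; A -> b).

S -> g | EB | EE; A -> h; B -> c; C -> AZ; E -> AB | ZA; Z -> g | AC | EB | EE

No ε-productions.
After unit-elimination: S -> g | EE | Ec; E -> Zh | hc; Z -> g | EE | Ec | hhZ.
TERM: introduce B -> c, A -> h and substitute in every rule of length ≥2.
BIN: Z -> AAZ becomes Z -> AC, C -> AZ.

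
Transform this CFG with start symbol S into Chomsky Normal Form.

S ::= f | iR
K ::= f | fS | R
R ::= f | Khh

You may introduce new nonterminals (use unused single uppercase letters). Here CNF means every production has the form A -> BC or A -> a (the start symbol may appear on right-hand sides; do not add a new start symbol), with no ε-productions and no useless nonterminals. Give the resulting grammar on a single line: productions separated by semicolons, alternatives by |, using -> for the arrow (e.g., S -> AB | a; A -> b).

S -> f | CR; A -> h; B -> f; C -> i; D -> AA; E -> AA; K -> f | BS | KD; R -> f | KE

No ε-productions.
After unit-elimination: S -> f | iR; K -> f | fS | Khh; R -> f | Khh.
TERM: introduce B -> f, A -> h, C -> i and substitute in every rule of length ≥2.
BIN: K -> KAA becomes K -> KD, D -> AA; R -> KAA becomes R -> KE, E -> AA.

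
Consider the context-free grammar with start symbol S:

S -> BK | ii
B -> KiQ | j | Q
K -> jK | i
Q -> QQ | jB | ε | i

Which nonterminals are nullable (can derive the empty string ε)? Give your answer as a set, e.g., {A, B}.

{B, Q}

Directly nullable (have an ε-rule): {Q}.
B is nullable via B -> Q (every symbol on the right is already known nullable).
Not nullable: K, S — each has a terminal in every rule's right-hand side or depends on a non-nullable symbol.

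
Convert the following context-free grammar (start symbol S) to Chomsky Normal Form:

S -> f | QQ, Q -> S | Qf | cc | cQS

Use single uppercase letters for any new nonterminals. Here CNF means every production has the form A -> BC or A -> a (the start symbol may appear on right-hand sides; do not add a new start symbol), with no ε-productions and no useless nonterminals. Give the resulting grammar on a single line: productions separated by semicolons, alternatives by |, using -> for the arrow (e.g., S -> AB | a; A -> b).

No ε-productions.
After unit-elimination: S -> f | QQ; Q -> f | QQ | Qf | cc | cQS.
TERM: introduce B -> c, A -> f and substitute in every rule of length ≥2.
BIN: Q -> BQS becomes Q -> BC, C -> QS.

S -> f | QQ; A -> f; B -> c; C -> QS; Q -> f | BB | BC | QA | QQ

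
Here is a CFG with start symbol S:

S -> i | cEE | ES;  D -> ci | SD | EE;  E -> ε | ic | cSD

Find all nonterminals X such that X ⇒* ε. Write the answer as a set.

{D, E}

Directly nullable (have an ε-rule): {E}.
D is nullable via D -> EE (every symbol on the right is already known nullable).
Not nullable: S — each has a terminal in every rule's right-hand side or depends on a non-nullable symbol.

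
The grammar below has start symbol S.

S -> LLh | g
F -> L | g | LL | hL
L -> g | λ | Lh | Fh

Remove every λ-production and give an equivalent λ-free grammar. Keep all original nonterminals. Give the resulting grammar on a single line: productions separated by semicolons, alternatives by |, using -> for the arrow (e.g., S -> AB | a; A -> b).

Nullable set: {F, L}.
S -> LLh: L, L nullable, giving LLh | Lh | h.
F -> L: L nullable, giving L.
F -> LL: L, L nullable, giving L | LL.
F -> hL: L nullable, giving h | hL.
Drop L -> λ.
L -> Fh: F nullable, giving Fh | h.
L -> Lh: L nullable, giving Lh | h.
Unchanged (no nullable symbols): S -> g; F -> g; L -> g.

S -> g | h | Lh | LLh; F -> L | g | h | LL | hL; L -> g | h | Fh | Lh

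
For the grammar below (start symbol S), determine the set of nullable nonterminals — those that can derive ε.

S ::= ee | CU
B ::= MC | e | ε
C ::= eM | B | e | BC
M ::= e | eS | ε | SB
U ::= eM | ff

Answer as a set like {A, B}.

Directly nullable (have an ε-rule): {B, M}.
C is nullable via C -> B (every symbol on the right is already known nullable).
Not nullable: S, U — each has a terminal in every rule's right-hand side or depends on a non-nullable symbol.

{B, C, M}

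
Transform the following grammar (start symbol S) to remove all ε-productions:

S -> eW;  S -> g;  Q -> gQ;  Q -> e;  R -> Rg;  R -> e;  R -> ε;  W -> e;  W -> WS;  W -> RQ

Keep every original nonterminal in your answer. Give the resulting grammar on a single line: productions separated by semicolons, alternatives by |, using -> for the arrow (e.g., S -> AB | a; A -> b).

S -> g | eW; Q -> e | gQ; R -> e | g | Rg; W -> Q | e | RQ | WS

Nullable set: {R}.
Drop R -> ε.
R -> Rg: R nullable, giving Rg | g.
W -> RQ: R nullable, giving Q | RQ.
Unchanged (no nullable symbols): S -> eW; S -> g; Q -> e; Q -> gQ; R -> e; W -> WS; W -> e.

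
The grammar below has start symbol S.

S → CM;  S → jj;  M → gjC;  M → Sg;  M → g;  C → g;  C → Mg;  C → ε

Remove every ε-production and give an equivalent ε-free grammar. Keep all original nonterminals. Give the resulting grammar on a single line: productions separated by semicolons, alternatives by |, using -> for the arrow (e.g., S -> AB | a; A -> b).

S -> M | CM | jj; C -> g | Mg; M -> g | Sg | gj | gjC

Nullable set: {C}.
S -> CM: C nullable, giving CM | M.
Drop C -> ε.
M -> gjC: C nullable, giving gj | gjC.
Unchanged (no nullable symbols): S -> jj; C -> Mg; C -> g; M -> Sg; M -> g.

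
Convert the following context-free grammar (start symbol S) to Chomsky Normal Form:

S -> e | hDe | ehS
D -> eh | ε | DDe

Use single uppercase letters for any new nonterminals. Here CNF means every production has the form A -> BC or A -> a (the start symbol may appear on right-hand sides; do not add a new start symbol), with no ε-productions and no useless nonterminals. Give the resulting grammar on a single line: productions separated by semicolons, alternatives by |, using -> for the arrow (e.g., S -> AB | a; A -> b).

Nullable: {D}; after ε-elimination: S -> e | he | ehS | hDe; D -> e | De | eh | DDe.
No unit productions to eliminate.
TERM: introduce A -> e, B -> h and substitute in every rule of length ≥2.
BIN: D -> DDA becomes D -> DC, C -> DA; S -> ABS becomes S -> AE, E -> BS; S -> BDA becomes S -> BF, F -> DA.

S -> e | AE | BA | BF; A -> e; B -> h; C -> DA; D -> e | AB | DA | DC; E -> BS; F -> DA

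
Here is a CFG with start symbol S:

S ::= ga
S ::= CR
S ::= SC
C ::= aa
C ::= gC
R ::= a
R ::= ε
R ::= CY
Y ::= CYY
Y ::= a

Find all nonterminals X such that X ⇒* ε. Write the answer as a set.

{R}

Directly nullable (have an ε-rule): {R}.
Not nullable: C, S, Y — each has a terminal in every rule's right-hand side or depends on a non-nullable symbol.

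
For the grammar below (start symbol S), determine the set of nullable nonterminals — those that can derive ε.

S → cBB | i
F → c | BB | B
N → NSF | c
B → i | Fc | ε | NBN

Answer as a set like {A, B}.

Directly nullable (have an ε-rule): {B}.
F is nullable via F -> B (every symbol on the right is already known nullable).
Not nullable: N, S — each has a terminal in every rule's right-hand side or depends on a non-nullable symbol.

{B, F}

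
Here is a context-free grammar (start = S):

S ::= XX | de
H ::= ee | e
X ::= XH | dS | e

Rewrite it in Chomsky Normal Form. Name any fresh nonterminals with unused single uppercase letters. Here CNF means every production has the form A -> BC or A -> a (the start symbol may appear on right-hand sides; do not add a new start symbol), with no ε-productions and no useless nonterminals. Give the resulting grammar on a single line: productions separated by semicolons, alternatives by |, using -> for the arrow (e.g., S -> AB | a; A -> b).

S -> BA | XX; A -> e; B -> d; H -> e | AA; X -> e | BS | XH

No ε-productions.
No unit productions to eliminate.
TERM: introduce B -> d, A -> e and substitute in every rule of length ≥2.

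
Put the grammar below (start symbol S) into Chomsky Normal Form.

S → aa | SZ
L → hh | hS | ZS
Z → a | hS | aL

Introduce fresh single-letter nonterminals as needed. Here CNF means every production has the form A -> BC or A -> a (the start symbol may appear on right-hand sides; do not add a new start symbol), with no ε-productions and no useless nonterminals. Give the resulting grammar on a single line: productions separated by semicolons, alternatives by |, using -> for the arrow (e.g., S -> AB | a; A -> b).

S -> BB | SZ; A -> h; B -> a; L -> AA | AS | ZS; Z -> a | AS | BL

No ε-productions.
No unit productions to eliminate.
TERM: introduce B -> a, A -> h and substitute in every rule of length ≥2.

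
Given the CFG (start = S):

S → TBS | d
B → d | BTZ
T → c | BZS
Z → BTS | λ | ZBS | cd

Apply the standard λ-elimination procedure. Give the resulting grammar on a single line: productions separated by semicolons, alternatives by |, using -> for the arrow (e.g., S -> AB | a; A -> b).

S -> d | TBS; B -> d | BT | BTZ; T -> c | BS | BZS; Z -> BS | cd | BTS | ZBS

Nullable set: {Z}.
B -> BTZ: Z nullable, giving BT | BTZ.
T -> BZS: Z nullable, giving BS | BZS.
Drop Z -> λ.
Z -> ZBS: Z nullable, giving BS | ZBS.
Unchanged (no nullable symbols): S -> TBS; S -> d; B -> d; T -> c; Z -> BTS; Z -> cd.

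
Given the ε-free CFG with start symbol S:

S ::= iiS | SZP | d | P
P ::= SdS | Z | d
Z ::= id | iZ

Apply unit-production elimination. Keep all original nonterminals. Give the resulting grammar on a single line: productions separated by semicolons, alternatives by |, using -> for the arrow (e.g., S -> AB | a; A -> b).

Unit productions: P->Z, S->P.
Unit pairs (A ⇒* B via units): (P,Z), (S,P), (S,Z).
S: inherits non-unit rules of {P, S, Z} → SZP | SdS | d | iZ | id | iiS.
P: inherits non-unit rules of {P, Z} → SdS | d | iZ | id.
Z: inherits non-unit rules of {Z} → iZ | id.

S -> d | iZ | id | SZP | SdS | iiS; P -> d | iZ | id | SdS; Z -> iZ | id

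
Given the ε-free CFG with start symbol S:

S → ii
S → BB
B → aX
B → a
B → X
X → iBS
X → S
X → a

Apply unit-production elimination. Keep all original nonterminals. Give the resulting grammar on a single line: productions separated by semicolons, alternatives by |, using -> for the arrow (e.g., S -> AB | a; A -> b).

Unit productions: B->X, X->S.
Unit pairs (A ⇒* B via units): (B,S), (B,X), (X,S).
S: inherits non-unit rules of {S} → BB | ii.
B: inherits non-unit rules of {B, S, X} → BB | a | aX | iBS | ii.
X: inherits non-unit rules of {S, X} → BB | a | iBS | ii.

S -> BB | ii; B -> a | BB | aX | ii | iBS; X -> a | BB | ii | iBS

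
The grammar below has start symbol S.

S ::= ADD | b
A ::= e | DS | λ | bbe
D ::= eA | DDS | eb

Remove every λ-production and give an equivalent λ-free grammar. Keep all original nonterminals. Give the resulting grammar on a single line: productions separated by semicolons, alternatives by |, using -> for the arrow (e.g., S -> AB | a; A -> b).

S -> b | DD | ADD; A -> e | DS | bbe; D -> e | eA | eb | DDS

Nullable set: {A}.
S -> ADD: A nullable, giving ADD | DD.
Drop A -> λ.
D -> eA: A nullable, giving e | eA.
Unchanged (no nullable symbols): S -> b; A -> DS; A -> bbe; A -> e; D -> DDS; D -> eb.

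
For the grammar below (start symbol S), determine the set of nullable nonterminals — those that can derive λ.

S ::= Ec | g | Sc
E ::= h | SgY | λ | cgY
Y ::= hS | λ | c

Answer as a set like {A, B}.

Directly nullable (have an ε-rule): {E, Y}.
Not nullable: S — each has a terminal in every rule's right-hand side or depends on a non-nullable symbol.

{E, Y}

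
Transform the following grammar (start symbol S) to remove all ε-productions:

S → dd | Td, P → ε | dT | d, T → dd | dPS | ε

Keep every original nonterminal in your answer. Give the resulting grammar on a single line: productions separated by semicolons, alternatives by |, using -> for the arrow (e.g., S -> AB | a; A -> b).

Nullable set: {P, T}.
S -> Td: T nullable, giving Td | d.
Drop P -> ε.
P -> dT: T nullable, giving d | dT.
Drop T -> ε.
T -> dPS: P nullable, giving dPS | dS.
Unchanged (no nullable symbols): S -> dd; P -> d; T -> dd.

S -> d | Td | dd; P -> d | dT; T -> dS | dd | dPS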